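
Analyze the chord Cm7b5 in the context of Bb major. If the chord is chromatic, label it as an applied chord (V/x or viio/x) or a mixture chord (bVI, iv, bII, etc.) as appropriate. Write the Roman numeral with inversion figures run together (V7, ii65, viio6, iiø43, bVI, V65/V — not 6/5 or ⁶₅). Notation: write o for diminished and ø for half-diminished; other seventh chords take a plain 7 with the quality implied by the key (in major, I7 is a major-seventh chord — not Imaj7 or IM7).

Stacked in thirds the chord is C-Eb-Gb-Bb: a half-diminished seventh chord on C.
C is the second degree of Bb major. This is the half-diminished supertonic seventh, borrowed from the parallel minor.

iiø7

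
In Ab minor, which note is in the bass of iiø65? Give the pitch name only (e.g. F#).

iiø in Ab minor has root Bb; the chord is Bb-Db-Fb-Ab.
The figure 65 means first inversion — the third is in the bass.

Db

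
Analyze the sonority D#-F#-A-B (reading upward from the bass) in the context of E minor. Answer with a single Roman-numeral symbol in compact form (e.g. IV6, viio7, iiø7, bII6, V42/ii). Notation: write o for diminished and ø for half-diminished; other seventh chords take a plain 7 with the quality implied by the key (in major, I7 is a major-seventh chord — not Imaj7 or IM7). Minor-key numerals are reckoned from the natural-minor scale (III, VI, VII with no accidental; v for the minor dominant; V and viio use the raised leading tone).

The pitches B-D#-F#-A form a dominant seventh chord rooted on B.
B is scale degree 5 in E minor, and a dominant seventh chord on that degree is written V7.
With D# in the bass the chord is in first inversion, so the figured bass is 65.

V65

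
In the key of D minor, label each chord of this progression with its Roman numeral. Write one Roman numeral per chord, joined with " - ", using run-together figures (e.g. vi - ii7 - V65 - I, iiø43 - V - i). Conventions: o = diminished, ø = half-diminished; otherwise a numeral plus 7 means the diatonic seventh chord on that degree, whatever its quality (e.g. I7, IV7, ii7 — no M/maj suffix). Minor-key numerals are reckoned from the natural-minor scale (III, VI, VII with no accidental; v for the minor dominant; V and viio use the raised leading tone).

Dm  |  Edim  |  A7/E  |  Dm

Dm: minor triad on D = scale degree 1 → i.
Edim: root E is the supertonic; diminished triad there is iio.
A7/E: dominant seventh chord on A = scale degree 5 → V43.
Dm: minor triad on D = scale degree 1 → i.

i - iio - V43 - i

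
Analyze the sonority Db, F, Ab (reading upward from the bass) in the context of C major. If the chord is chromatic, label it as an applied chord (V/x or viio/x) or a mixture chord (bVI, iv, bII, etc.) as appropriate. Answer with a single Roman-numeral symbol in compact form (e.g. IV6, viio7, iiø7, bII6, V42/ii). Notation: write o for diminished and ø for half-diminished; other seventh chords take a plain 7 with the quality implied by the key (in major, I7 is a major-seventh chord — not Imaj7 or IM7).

The pitches Db-F-Ab form a major triad rooted on Db.
Db is the lowered second degree of C major (diatonic 2 would be D). This is the Neapolitan chord — a major triad on the lowered second degree.

bII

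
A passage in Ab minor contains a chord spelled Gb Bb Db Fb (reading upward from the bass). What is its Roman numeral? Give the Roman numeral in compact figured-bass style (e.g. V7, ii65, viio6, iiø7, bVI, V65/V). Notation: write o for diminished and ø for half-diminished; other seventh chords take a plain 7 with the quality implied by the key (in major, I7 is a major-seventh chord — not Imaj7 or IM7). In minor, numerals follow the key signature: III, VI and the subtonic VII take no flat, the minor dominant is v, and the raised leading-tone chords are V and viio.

VII7

Stacked in thirds the chord is Gb-Bb-Db-Fb: a dominant seventh chord on Gb.
In Ab minor, Gb is the subtonic; the diatonic dominant seventh chord there is VII7.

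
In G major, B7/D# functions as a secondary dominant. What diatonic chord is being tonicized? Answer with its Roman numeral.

The chord is a dominant seventh chord on B.
A dominant resolves down a perfect fifth: B → E. In G major, E is scale degree 6, i.e. vi.

vi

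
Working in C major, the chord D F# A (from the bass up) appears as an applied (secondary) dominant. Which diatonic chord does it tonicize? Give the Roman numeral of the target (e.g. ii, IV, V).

V

The chord is a major triad on D.
A dominant resolves down a perfect fifth: D → G. In C major, G is scale degree 5, i.e. V.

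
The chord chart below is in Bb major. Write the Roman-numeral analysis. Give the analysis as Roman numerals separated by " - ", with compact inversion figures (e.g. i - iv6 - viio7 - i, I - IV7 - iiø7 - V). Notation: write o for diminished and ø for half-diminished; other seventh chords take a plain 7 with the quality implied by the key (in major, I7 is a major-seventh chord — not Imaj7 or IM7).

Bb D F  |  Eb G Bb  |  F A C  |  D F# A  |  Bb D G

I - IV - V - V/vi - vi6

Bb-D-F: major triad on Bb = scale degree 1 → I.
Eb-G-Bb: root Eb is the subdominant; major triad there is IV.
F-A-C: major triad on F = scale degree 5 → V.
D-F#-A is the secondary dominant of vi (major triad on D): V/vi.
Bb-D-G: root G is the submediant; minor triad there is vi6.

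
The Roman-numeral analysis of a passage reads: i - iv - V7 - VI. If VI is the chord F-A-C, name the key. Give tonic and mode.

The anchor chord is a major triad on F, labeled VI.
If F is scale degree 6 and the mode makes that degree carry a major triad, the tonic is A and the mode is minor.

A minor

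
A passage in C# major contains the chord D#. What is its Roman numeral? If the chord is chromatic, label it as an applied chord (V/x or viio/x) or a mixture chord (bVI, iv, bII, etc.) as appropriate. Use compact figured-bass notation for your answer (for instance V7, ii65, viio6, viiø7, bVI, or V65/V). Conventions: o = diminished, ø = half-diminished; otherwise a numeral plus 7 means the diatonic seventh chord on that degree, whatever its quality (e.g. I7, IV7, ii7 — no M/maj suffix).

V/V

Stacked in thirds the chord is D#-F##-A#: a major triad on D#.
D# is not a diatonic chord root with this quality in C# major, but it lies a perfect fifth above G# (V), so the chord functions as an applied dominant of V.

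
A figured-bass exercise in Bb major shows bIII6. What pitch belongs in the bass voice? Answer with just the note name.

F

bIII in Bb major has root Db; the chord is Db-F-Ab.
The figure 6 means first inversion — the third is in the bass.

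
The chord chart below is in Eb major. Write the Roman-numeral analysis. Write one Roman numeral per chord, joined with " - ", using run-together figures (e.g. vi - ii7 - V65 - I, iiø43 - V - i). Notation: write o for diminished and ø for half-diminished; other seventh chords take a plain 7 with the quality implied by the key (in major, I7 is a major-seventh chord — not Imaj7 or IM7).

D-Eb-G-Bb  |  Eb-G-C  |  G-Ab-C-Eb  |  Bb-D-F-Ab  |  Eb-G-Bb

I42 - vi6 - IV42 - V7 - I

D-Eb-G-Bb: major seventh chord on Eb = scale degree 1 → I42.
Eb-G-C: root C is the submediant; minor triad there is vi6.
G-Ab-C-Eb: root Ab is the subdominant; major seventh chord there is IV42.
Bb-D-F-Ab has root Bb, degree 5 in Eb major, so V7.
Eb-G-Bb has root Eb, degree 1 in Eb major, so I.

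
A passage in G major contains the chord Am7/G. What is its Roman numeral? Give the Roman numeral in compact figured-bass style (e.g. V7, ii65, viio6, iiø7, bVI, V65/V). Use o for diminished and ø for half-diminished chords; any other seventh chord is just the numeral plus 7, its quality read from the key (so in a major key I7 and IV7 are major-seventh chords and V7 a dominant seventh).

ii42

The pitches A-C-E-G form a minor seventh chord rooted on A.
In G major, A is the supertonic; the diatonic minor seventh chord there is ii7.
With G in the bass the chord is in third inversion, so the figured bass is 42.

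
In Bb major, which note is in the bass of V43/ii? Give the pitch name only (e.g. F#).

D

The applied chord V43/ii is rooted on G: G-B-D-F.
The figure 43 means second inversion — the fifth is in the bass.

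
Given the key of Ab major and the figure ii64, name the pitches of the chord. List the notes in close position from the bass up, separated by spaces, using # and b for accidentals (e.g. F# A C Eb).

F Bb Db

The numeral's case and figure indicate a minor triad. In Ab major its root, the supertonic, is Bb.
That chord is spelled Bb-Db-F.
With the 64 figure the chord is in second inversion; from the bass F upward in close position it reads F-Bb-Db.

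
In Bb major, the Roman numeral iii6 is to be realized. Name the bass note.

iii in Bb major has root D; the chord is D-F-A.
The figure 6 means first inversion — the third is in the bass.

F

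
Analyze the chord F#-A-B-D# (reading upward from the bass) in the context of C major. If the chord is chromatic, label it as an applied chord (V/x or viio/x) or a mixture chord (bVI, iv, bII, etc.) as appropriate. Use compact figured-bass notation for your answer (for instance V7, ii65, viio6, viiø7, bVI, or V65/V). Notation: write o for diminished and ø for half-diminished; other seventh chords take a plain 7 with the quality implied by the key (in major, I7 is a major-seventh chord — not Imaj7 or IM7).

The pitches B-D#-F#-A form a dominant seventh chord rooted on B.
B is not a diatonic chord root with this quality in C major, but it lies a perfect fifth above E (iii), so the chord functions as an applied dominant of iii.
With F# in the bass the chord is in second inversion, so the figured bass is 43.

V43/iii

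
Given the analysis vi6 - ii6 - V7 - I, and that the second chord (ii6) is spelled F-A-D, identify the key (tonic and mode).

The chord Dm/F is a minor triad rooted on D; its label is ii6.
If D is scale degree 2 and the mode makes that degree carry a minor triad, the tonic is C and the mode is major.

C major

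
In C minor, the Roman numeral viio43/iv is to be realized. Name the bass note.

The applied chord viio43/iv is rooted on E: E-G-Bb-Db.
The figure 43 means second inversion — the fifth is in the bass.

Bb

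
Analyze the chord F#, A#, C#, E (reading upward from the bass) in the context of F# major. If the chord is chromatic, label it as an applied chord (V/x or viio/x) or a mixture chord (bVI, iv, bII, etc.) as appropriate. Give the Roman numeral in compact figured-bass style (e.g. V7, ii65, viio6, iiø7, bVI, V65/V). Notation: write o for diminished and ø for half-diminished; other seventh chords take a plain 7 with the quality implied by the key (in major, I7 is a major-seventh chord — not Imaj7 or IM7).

V7/IV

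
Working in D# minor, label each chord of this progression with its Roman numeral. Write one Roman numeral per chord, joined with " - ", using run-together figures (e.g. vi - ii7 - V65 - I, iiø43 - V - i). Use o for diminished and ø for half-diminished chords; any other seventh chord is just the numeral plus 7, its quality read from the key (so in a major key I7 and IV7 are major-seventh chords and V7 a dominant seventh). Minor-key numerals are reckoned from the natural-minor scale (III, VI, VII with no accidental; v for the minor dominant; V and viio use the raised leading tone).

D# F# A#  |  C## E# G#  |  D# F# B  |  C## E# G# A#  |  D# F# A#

i - viio - VI6 - V65 - i

D#-F#-A#: minor triad on D# = scale degree 1 → i.
C##-E#-G#: diminished triad on C## = scale degree 7 → viio.
D#-F#-B: major triad on B = scale degree 6 → VI6.
C##-E#-G#-A# has root A#, degree 5 in D# minor, so V65.
D#-F#-A# has root D#, degree 1 in D# minor, so i.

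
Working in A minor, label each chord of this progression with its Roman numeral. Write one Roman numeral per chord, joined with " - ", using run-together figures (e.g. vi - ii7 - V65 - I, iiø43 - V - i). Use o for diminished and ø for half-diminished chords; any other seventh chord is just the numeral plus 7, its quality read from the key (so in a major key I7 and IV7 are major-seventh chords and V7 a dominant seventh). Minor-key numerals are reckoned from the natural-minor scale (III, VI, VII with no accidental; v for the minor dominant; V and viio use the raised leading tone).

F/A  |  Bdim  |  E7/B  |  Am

F/A: major triad on F = scale degree 6 → VI6.
Bdim has root B, degree 2 in A minor, so iio.
E7/B: root E is the dominant; dominant seventh chord there is V43.
Am has root A, degree 1 in A minor, so i.

VI6 - iio - V43 - i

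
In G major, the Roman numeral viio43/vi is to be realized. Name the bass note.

The applied chord viio43/vi is rooted on D#: D#-F#-A-C.
The figure 43 means second inversion — the fifth is in the bass.

A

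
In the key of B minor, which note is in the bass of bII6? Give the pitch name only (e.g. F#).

E

bII in B minor has root C; the chord is C-E-G.
The figure 6 means first inversion — the third is in the bass.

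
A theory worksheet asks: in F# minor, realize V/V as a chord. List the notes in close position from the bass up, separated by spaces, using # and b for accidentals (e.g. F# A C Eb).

V/V is a secondary dominant — the dominant triad of V. V in F# minor is C#, so the applied chord's root is G#, a perfect fifth above.
Building a major triad on G# gives G#-B#-D#.

G# B# D#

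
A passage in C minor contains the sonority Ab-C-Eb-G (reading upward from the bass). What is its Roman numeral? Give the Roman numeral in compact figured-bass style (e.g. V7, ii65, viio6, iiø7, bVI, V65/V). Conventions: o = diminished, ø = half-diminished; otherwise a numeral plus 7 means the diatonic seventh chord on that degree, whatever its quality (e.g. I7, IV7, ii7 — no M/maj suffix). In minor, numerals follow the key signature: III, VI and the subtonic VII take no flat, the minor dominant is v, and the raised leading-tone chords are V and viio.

The pitches Ab-C-Eb-G form a major seventh chord rooted on Ab.
In C minor, Ab is the submediant; the diatonic major seventh chord there is VI7.

VI7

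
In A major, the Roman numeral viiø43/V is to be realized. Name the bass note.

A

The applied chord viiø43/V is rooted on D#: D#-F#-A-C#.
The figure 43 means second inversion — the fifth is in the bass.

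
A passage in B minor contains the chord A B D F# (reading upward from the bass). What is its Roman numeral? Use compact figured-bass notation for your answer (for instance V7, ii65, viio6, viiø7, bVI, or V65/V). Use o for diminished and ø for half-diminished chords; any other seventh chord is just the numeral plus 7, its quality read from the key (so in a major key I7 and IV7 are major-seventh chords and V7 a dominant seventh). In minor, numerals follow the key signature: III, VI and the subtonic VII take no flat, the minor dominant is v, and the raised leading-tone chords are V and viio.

i42

The pitches B-D-F#-A form a minor seventh chord rooted on B.
B is scale degree 1 in B minor, and a minor seventh chord on that degree is written i7.
With A in the bass the chord is in third inversion, so the figured bass is 42.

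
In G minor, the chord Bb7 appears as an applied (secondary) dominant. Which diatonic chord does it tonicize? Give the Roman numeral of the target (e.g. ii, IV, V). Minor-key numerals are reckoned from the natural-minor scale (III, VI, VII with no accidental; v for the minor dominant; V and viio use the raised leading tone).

The chord is a dominant seventh chord on Bb.
A dominant resolves down a perfect fifth: Bb → Eb. In G minor, Eb is scale degree 6, i.e. VI.

VI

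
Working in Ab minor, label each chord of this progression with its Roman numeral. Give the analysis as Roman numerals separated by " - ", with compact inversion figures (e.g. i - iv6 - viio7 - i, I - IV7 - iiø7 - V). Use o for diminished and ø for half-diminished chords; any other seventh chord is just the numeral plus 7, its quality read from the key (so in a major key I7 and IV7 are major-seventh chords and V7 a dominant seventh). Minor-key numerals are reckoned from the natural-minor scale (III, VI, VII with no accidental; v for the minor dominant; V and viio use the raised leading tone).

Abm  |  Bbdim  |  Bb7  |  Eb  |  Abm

Abm: minor triad on Ab = scale degree 1 → i.
Bbdim has root Bb, degree 2 in Ab minor, so iio.
Bb7: a dominant seventh chord on Bb, the applied dominant of V → V7/V.
Eb has root Eb, degree 5 in Ab minor, so V.
Abm: root Ab is the tonic; minor triad there is i.

i - iio - V7/V - V - i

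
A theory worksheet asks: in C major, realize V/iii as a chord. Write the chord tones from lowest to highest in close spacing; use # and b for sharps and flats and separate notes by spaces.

The slash means an applied dominant: we want the dominant of iii. In C major, iii is E minor, and its dominant is built on B.
Building a major triad on B gives B-D#-F#.

B D# F#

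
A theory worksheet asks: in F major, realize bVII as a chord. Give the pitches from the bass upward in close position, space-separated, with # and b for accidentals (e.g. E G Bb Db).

Scale degree 7 in F major is E; lowering it a half step gives Eb. bVII is a major triad on the lowered seventh degree (the subtonic), borrowed from the parallel minor.
So the chord is Eb-G-Bb, a major triad.

Eb G Bb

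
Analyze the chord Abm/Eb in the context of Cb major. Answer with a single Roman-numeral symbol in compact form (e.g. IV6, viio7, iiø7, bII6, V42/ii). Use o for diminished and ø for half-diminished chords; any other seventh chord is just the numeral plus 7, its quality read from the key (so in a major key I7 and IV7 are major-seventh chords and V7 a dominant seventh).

vi64

Stacked in thirds the chord is Ab-Cb-Eb: a minor triad on Ab.
Ab is scale degree 6 in Cb major, and a minor triad on that degree is written vi.
With Eb in the bass the chord is in second inversion, so the figured bass is 64.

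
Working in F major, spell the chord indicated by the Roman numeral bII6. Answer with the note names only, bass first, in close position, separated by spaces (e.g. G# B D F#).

bII6 is the Neapolitan sixth — a major triad on the lowered second degree, here in its customary first inversion. In F major that root is Gb.
So the chord is Gb-Bb-Db, a major triad.
With the 6 figure the chord is in first inversion; from the bass Bb upward in close position it reads Bb-Db-Gb.

Bb Db Gb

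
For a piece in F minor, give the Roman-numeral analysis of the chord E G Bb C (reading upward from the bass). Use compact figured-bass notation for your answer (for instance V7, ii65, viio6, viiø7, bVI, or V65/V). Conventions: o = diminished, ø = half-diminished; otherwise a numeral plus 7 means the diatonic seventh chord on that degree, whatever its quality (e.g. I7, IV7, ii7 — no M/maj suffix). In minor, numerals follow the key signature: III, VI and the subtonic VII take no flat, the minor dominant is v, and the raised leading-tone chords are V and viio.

The pitches C-E-G-Bb form a dominant seventh chord rooted on C.
In F minor, C is the dominant; the diatonic dominant seventh chord there is V7.
With E in the bass the chord is in first inversion, so the figured bass is 65.

V65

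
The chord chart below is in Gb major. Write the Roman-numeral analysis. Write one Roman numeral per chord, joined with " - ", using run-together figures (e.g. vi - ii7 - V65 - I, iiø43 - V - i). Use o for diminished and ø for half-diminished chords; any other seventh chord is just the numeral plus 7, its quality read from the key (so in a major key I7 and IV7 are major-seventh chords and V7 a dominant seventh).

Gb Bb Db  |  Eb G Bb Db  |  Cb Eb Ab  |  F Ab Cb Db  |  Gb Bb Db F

Gb-Bb-Db has root Gb, degree 1 in Gb major, so I.
Eb-G-Bb-Db is the secondary dominant of ii (dominant seventh chord on Eb): V7/ii.
Cb-Eb-Ab: root Ab is the supertonic; minor triad there is ii6.
F-Ab-Cb-Db has root Db, degree 5 in Gb major, so V65.
Gb-Bb-Db-F has root Gb, degree 1 in Gb major, so I7.

I - V7/ii - ii6 - V65 - I7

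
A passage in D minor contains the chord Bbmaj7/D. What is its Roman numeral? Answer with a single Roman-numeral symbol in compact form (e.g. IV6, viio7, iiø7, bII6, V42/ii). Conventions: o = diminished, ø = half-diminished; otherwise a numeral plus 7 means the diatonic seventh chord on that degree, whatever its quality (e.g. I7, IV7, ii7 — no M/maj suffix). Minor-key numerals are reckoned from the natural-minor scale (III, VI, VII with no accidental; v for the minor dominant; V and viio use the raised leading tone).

Stacked in thirds the chord is Bb-D-F-A: a major seventh chord on Bb.
In D minor, Bb is the submediant; the diatonic major seventh chord there is VI7.
With D in the bass the chord is in first inversion, so the figured bass is 65.

VI65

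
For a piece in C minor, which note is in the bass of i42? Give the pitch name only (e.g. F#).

i in C minor has root C; the chord is C-Eb-G-Bb.
The figure 42 means third inversion — the seventh is in the bass.

Bb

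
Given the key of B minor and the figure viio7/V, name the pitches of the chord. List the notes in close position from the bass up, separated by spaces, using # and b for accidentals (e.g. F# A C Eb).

E# G# B D

The slash marks an applied leading-tone chord: viio of V. In B minor, V is F#, so the leading tone to it is E#, a half step below.
Building a fully diminished seventh chord on E# gives E#-G#-B-D.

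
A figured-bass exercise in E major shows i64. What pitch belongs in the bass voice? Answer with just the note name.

B

i in E major has root E; the chord is E-G-B.
The figure 64 means second inversion — the fifth is in the bass.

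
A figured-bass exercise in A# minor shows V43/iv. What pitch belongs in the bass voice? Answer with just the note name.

The applied chord V43/iv is rooted on A#: A#-C##-E#-G#.
The figure 43 means second inversion — the fifth is in the bass.

E#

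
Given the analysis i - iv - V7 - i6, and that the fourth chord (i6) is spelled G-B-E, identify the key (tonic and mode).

i6 is given as G-B-E — a minor triad with root E.
If E is scale degree 1 and the mode makes that degree carry a minor triad, the tonic is E and the mode is minor.

E minor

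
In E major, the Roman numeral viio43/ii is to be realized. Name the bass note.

The applied chord viio43/ii is rooted on E#: E#-G#-B-D.
The figure 43 means second inversion — the fifth is in the bass.

B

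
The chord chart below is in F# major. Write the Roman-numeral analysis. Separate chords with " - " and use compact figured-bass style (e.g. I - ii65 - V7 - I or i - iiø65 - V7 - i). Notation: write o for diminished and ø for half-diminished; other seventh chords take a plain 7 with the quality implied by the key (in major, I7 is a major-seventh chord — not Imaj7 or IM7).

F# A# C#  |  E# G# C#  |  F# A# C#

F#-A#-C#: root F# is the tonic; major triad there is I.
E#-G#-C#: root C# is the dominant; major triad there is V6.
F#-A#-C# has root F#, degree 1 in F# major, so I.

I - V6 - I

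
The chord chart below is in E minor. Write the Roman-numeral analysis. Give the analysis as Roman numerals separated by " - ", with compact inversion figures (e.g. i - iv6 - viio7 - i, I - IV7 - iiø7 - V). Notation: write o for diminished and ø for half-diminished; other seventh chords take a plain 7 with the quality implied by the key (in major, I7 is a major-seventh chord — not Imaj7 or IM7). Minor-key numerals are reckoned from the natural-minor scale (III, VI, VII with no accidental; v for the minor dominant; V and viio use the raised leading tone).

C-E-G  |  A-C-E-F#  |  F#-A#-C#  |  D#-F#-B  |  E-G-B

VI - iiø65 - V/V - V6 - i

C-E-G: root C is the submediant; major triad there is VI.
A-C-E-F#: root F# is the supertonic; half-diminished seventh chord there is iiø65.
F#-A#-C#: a major triad on F#, the applied dominant of V → V/V.
D#-F#-B: root B is the dominant; major triad there is V6.
E-G-B: root E is the tonic; minor triad there is i.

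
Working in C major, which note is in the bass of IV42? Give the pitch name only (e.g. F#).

IV in C major has root F; the chord is F-A-C-E.
The figure 42 means third inversion — the seventh is in the bass.

E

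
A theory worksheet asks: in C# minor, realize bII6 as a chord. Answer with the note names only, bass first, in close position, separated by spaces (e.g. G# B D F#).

bII6 is the Neapolitan sixth — a major triad on the lowered second degree, here in its customary first inversion. In C# minor that root is D.
So the chord is D-F#-A.
With the 6 figure the chord is in first inversion; from the bass F# upward in close position it reads F#-A-D.

F# A D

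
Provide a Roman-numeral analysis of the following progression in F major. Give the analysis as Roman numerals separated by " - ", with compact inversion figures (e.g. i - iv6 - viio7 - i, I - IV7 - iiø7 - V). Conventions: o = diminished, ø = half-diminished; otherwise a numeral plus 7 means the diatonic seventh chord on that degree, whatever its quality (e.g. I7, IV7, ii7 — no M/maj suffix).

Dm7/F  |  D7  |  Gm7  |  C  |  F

Dm7/F: minor seventh chord on D = scale degree 6 → vi65.
D7: a dominant seventh chord on D, the applied dominant of ii → V7/ii.
Gm7 has root G, degree 2 in F major, so ii7.
C has root C, degree 5 in F major, so V.
F has root F, degree 1 in F major, so I.

vi65 - V7/ii - ii7 - V - I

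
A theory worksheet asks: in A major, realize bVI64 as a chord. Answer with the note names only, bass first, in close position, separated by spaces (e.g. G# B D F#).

C F A

Scale degree 6 in A major is F#; lowering it a half step gives F. bVI64 is a major triad on the lowered sixth degree, borrowed from the parallel minor.
So the chord is F-A-C.
The figured bass 64 indicates second inversion, placing the fifth (C) in the bass: C-F-A.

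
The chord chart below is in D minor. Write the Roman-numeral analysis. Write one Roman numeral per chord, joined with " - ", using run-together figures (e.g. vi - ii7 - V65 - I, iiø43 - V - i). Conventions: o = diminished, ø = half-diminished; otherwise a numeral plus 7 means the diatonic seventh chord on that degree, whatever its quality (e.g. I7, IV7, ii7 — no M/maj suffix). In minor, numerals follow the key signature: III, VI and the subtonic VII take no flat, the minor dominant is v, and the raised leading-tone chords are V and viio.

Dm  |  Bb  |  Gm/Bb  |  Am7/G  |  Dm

Dm: minor triad on D = scale degree 1 → i.
Bb has root Bb, degree 6 in D minor, so VI.
Gm/Bb: root G is the subdominant; minor triad there is iv6.
Am7/G: minor seventh chord on A = scale degree 5 → v42.
Dm has root D, degree 1 in D minor, so i.

i - VI - iv6 - v42 - i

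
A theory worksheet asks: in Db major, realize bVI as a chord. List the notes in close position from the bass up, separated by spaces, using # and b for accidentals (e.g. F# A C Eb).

bVI is a major triad on the lowered sixth degree, borrowed from the parallel minor. In Db major that root is Bbb.
So the chord is Bbb-Db-Fb.

Bbb Db Fb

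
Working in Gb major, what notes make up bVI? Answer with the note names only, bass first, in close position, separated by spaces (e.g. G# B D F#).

bVI is a major triad on the lowered sixth degree, borrowed from the parallel minor. In Gb major that root is Ebb.
So the chord is Ebb-Gb-Bbb.

Ebb Gb Bbb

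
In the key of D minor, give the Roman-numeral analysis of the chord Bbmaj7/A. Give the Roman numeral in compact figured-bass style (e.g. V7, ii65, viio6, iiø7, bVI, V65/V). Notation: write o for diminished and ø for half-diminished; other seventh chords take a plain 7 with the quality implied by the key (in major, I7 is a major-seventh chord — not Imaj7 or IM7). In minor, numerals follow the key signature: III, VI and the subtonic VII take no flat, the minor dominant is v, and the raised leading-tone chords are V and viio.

The pitches Bb-D-F-A form a major seventh chord rooted on Bb.
Bb is scale degree 6 in D minor, and a major seventh chord on that degree is written VI7.
With A in the bass the chord is in third inversion, so the figured bass is 42.

VI42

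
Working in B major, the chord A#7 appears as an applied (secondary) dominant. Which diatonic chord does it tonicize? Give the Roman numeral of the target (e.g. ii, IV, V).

iii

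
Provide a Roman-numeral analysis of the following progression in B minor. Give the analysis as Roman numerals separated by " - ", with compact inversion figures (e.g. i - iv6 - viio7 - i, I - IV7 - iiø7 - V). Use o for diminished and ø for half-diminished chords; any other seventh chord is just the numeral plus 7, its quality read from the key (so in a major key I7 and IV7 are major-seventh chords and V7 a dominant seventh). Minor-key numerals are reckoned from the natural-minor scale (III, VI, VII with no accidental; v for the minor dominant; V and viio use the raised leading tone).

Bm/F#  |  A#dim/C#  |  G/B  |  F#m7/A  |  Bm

i64 - viio6 - VI6 - v65 - i

Bm/F#: minor triad on B = scale degree 1 → i64.
A#dim/C#: root A# is the leading tone; diminished triad there is viio6.
G/B: root G is the submediant; major triad there is VI6.
F#m7/A has root F#, degree 5 in B minor, so v65.
Bm has root B, degree 1 in B minor, so i.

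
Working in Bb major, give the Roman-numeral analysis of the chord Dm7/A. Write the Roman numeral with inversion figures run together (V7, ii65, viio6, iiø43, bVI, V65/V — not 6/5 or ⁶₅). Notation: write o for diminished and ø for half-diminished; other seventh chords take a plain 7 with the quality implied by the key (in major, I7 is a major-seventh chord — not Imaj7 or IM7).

iii43

Stacked in thirds the chord is D-F-A-C: a minor seventh chord on D.
In Bb major, D is the mediant; the diatonic minor seventh chord there is iii7.
With A in the bass the chord is in second inversion, so the figured bass is 43.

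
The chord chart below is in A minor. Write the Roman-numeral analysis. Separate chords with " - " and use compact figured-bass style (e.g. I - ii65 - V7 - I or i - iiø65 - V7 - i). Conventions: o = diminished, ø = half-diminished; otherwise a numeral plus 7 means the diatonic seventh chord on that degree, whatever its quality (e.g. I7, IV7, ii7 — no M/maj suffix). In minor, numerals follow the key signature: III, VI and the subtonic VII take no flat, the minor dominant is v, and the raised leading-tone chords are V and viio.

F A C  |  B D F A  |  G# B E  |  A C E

F-A-C: major triad on F = scale degree 6 → VI.
B-D-F-A: half-diminished seventh chord on B = scale degree 2 → iiø7.
G#-B-E: major triad on E = scale degree 5 → V6.
A-C-E has root A, degree 1 in A minor, so i.

VI - iiø7 - V6 - i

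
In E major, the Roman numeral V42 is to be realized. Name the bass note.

V in E major has root B; the chord is B-D#-F#-A.
The figure 42 means third inversion — the seventh is in the bass.

A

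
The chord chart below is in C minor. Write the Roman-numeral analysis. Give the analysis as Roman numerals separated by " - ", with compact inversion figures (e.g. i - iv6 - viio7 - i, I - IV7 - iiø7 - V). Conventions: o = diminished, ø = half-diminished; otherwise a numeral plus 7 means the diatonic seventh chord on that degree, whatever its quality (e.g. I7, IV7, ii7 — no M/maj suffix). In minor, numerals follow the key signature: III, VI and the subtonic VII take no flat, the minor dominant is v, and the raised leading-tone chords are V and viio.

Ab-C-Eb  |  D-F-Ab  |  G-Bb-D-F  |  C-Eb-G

Ab-C-Eb: major triad on Ab = scale degree 6 → VI.
D-F-Ab: root D is the supertonic; diminished triad there is iio.
G-Bb-D-F has root G, degree 5 in C minor, so v7.
C-Eb-G: root C is the tonic; minor triad there is i.

VI - iio - v7 - i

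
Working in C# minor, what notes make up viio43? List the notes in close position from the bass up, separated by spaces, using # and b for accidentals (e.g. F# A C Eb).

In C# minor, the leading-tone chord is built on the raised seventh degree, B#.
Stacking thirds from B# gives B#-D#-F#-A.
With the 43 figure the chord is in second inversion; from the bass F# upward in close position it reads F#-A-B#-D#.

F# A B# D#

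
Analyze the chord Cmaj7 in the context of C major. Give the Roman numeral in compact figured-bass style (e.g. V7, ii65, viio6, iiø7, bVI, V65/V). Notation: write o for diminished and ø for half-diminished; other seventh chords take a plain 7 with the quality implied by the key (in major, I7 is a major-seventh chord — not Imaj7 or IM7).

The pitches C-E-G-B form a major seventh chord rooted on C.
C is scale degree 1 in C major, and a major seventh chord on that degree is written I7.

I7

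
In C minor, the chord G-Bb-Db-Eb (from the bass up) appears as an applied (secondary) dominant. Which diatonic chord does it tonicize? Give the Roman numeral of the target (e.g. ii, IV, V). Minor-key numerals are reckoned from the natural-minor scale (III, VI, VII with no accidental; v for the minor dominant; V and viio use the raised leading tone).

VI

The chord is a dominant seventh chord on Eb.
A dominant resolves down a perfect fifth: Eb → Ab. In C minor, Ab is scale degree 6, i.e. VI.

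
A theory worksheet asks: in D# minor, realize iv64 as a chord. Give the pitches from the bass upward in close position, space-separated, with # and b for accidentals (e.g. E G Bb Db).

D# G# B

The numeral's case and figure indicate a minor triad. In D# minor its root, the fourth degree, is G#.
That chord is spelled G#-B-D#.
With the 64 figure the chord is in second inversion; from the bass D# upward in close position it reads D#-G#-B.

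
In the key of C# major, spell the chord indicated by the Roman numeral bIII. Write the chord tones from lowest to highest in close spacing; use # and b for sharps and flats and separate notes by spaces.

E G# B

Scale degree 3 in C# major is E#; lowering it a half step gives E. bIII is a major triad on the lowered third degree, borrowed from the parallel minor.
So the chord is E-G#-B, a major triad.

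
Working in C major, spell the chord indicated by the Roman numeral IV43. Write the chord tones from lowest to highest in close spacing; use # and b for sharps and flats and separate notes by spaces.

In C major, scale degree 4 is F, and the diatonic chord built there is a major seventh chord.
Stacking thirds from F gives F-A-C-E.
With the 43 figure the chord is in second inversion; from the bass C upward in close position it reads C-E-F-A.

C E F A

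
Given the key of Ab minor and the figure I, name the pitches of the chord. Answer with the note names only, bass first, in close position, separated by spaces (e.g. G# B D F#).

Scale degree 1 in Ab minor is Ab; here the chord built on it is altered to a major triad. I is the major tonic (Picardy third), borrowed from the parallel major.
So the chord is Ab-C-Eb.

Ab C Eb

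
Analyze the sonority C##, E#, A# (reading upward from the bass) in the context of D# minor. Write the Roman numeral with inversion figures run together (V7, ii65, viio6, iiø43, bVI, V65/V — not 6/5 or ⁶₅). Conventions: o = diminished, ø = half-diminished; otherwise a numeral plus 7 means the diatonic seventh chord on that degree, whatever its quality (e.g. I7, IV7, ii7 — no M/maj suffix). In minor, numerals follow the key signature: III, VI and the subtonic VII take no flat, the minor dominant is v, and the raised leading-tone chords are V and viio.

Stacked in thirds the chord is A#-C##-E#: a major triad on A#.
A# is scale degree 5 in D# minor, and a major triad on that degree is written V.
With C## in the bass the chord is in first inversion, so the figured bass is 6.

V6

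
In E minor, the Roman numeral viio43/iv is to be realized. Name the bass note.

The applied chord viio43/iv is rooted on G#: G#-B-D-F.
The figure 43 means second inversion — the fifth is in the bass.

D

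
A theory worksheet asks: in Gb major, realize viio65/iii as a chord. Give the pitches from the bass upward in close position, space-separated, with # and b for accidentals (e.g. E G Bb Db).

C Eb Gb A

The slash marks an applied leading-tone chord: viio of iii. In Gb major, iii is Bb, so the leading tone to it is A, a half step below.
Building a fully diminished seventh chord on A gives A-C-Eb-Gb.
The figured bass 65 indicates first inversion, placing the third (C) in the bass: C-Eb-Gb-A.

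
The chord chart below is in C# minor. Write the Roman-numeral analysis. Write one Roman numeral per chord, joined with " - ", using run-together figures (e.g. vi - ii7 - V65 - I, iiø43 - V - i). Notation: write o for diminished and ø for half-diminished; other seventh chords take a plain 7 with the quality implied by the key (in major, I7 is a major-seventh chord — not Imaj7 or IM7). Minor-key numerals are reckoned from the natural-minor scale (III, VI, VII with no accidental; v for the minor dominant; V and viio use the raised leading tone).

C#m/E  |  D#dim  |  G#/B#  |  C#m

i6 - iio - V6 - i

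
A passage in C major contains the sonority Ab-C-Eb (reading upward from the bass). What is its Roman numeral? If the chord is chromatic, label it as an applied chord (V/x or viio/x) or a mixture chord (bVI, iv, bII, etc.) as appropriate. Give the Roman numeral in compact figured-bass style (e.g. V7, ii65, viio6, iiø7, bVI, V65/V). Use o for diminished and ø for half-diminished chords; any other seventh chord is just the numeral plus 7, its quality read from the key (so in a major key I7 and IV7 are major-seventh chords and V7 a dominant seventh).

bVI

Stacked in thirds the chord is Ab-C-Eb: a major triad on Ab.
Ab is the lowered sixth degree of C major (diatonic 6 would be A). This is a major triad on the lowered sixth degree, borrowed from the parallel minor.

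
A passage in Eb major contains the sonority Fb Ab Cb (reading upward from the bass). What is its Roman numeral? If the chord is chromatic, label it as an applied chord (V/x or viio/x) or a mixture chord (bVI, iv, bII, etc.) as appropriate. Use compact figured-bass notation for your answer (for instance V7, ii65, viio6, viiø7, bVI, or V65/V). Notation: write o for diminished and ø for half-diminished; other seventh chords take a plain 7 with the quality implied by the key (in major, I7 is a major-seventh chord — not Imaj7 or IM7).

bII

Stacked in thirds the chord is Fb-Ab-Cb: a major triad on Fb.
Fb is the lowered second degree of Eb major (diatonic 2 would be F). This is the Neapolitan chord — a major triad on the lowered second degree.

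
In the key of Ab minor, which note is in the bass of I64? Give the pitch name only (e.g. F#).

I in Ab minor has root Ab; the chord is Ab-C-Eb.
The figure 64 means second inversion — the fifth is in the bass.

Eb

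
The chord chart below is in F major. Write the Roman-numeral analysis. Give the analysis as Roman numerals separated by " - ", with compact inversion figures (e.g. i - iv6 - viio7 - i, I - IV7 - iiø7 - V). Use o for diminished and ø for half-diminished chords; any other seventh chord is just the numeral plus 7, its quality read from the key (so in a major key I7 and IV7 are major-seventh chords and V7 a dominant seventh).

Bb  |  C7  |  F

Bb: root Bb is the subdominant; major triad there is IV.
C7: root C is the dominant; dominant seventh chord there is V7.
F has root F, degree 1 in F major, so I.

IV - V7 - I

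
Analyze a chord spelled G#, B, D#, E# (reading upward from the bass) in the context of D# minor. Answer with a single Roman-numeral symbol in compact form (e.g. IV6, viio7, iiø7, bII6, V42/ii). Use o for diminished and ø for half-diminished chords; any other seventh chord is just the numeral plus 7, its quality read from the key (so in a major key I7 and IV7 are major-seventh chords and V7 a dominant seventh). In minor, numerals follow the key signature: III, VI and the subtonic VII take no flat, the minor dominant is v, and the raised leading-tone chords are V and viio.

iiø65

Stacked in thirds the chord is E#-G#-B-D#: a half-diminished seventh chord on E#.
In D# minor, E# is the supertonic; the diatonic half-diminished seventh chord there is iiø7.
With G# in the bass the chord is in first inversion, so the figured bass is 65.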